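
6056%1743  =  827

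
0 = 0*79823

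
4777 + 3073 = 7850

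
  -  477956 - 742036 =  - 1219992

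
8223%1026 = 15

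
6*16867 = 101202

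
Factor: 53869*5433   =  3^1*103^1*523^1 * 1811^1= 292670277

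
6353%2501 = 1351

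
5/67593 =5/67593 = 0.00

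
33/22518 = 11/7506 = 0.00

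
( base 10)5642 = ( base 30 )682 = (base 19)FBI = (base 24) 9J2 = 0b1011000001010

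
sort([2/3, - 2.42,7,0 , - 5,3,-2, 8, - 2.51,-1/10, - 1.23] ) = [ - 5, - 2.51, - 2.42 ,-2 ,- 1.23, - 1/10,0,2/3,3, 7, 8]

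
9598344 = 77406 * 124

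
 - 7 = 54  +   - 61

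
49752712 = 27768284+21984428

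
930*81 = 75330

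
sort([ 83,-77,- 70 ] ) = [ - 77, - 70, 83]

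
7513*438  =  3290694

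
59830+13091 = 72921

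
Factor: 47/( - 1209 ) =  - 3^(- 1)*13^ (-1 )*31^ ( - 1 )*47^1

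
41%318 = 41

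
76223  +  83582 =159805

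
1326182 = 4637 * 286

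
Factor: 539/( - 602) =  -  2^( -1)*7^1*11^1*43^( - 1) = -77/86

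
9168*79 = 724272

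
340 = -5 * (  -  68 )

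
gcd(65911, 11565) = 1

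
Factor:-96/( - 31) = 2^5 * 3^1*31^(  -  1 )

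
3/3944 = 3/3944 = 0.00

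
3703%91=63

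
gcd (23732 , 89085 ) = 1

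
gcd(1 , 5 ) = 1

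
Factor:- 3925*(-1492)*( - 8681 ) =-50836804100 = - 2^2*5^2 * 157^1*373^1*8681^1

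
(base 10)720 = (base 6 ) 3200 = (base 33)lr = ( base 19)1ih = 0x2d0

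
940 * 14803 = 13914820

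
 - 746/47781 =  - 1 + 47035/47781 = -0.02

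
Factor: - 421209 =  - 3^2*17^1 * 2753^1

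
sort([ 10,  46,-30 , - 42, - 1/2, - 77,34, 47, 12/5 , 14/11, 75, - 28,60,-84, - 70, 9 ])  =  [-84 ,-77, - 70,- 42, - 30 , - 28, - 1/2 , 14/11  ,  12/5,  9, 10,34, 46, 47, 60,75 ]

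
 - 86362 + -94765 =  - 181127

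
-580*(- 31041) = 18003780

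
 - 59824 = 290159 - 349983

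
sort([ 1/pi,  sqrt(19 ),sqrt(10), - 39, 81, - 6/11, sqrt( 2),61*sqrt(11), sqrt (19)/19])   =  [ - 39, - 6/11, sqrt (19 ) /19,  1/pi,sqrt ( 2),sqrt( 10), sqrt(19),81,61*sqrt ( 11) ] 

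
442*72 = 31824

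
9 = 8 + 1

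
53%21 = 11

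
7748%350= 48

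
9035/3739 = 9035/3739 = 2.42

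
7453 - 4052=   3401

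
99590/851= 4330/37 = 117.03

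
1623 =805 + 818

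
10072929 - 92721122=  - 82648193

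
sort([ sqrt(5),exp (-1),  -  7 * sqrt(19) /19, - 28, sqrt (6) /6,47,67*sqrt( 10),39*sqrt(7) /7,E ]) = [  -  28, - 7*sqrt(19 )/19,exp(  -  1), sqrt( 6) /6, sqrt(5),E,39 * sqrt( 7) /7 , 47,67*sqrt( 10) ] 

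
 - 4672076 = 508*(-9197)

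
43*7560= 325080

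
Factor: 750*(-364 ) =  - 2^3 * 3^1*5^3*7^1 * 13^1 = - 273000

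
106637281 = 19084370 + 87552911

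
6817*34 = 231778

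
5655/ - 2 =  - 5655/2 = - 2827.50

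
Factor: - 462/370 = -231/185 = -  3^1 * 5^(  -  1 )* 7^1 * 11^1*37^( -1 ) 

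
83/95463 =83/95463  =  0.00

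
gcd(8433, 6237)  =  9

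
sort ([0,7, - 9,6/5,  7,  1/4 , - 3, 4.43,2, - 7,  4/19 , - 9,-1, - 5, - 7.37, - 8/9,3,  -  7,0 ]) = [ - 9,-9 , - 7.37, - 7, - 7, - 5 , -3, - 1, - 8/9 , 0, 0,4/19,1/4, 6/5  ,  2,3,4.43 , 7, 7]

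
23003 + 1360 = 24363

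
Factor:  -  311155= -5^1*13^1*4787^1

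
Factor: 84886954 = 2^1*37^1*89^1*12889^1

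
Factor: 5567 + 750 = 6317 = 6317^1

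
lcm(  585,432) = 28080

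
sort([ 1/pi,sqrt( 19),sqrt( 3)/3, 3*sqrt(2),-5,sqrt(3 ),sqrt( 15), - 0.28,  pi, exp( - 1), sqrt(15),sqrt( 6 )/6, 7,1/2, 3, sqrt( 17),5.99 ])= [-5, - 0.28,1/pi,exp( - 1),sqrt ( 6 )/6,1/2,sqrt(3)/3, sqrt(3),3,pi , sqrt( 15),sqrt(15),sqrt( 17 ),3*sqrt(2 ), sqrt(19 ),5.99 , 7] 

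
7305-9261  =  -1956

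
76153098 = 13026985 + 63126113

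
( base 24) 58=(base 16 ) 80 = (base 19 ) 6e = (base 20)68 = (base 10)128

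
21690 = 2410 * 9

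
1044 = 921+123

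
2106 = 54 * 39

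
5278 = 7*754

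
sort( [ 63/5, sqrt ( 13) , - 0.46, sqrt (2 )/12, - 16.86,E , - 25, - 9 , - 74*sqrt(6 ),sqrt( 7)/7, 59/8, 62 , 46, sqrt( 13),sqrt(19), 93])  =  [ - 74*sqrt( 6), - 25 , - 16.86, - 9, - 0.46,sqrt(2 ) /12,sqrt(7) /7,E, sqrt( 13), sqrt(13) , sqrt ( 19),59/8, 63/5,  46, 62 , 93]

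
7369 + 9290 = 16659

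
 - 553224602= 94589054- 647813656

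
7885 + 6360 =14245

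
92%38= 16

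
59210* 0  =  0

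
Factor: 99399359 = 43^1*2311613^1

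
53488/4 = 13372=13372.00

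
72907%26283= 20341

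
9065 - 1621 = 7444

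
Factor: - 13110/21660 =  - 23/38 = - 2^(-1)*19^( - 1 )*23^1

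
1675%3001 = 1675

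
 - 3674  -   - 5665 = 1991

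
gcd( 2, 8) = 2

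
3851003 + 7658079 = 11509082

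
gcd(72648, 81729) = 9081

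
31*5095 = 157945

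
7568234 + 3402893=10971127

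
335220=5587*60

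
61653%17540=9033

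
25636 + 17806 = 43442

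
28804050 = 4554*6325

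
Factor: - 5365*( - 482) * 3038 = 2^2*5^1*7^2*29^1* 31^1*37^1 * 241^1 = 7856055340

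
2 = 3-1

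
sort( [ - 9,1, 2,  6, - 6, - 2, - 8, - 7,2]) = [ - 9, - 8, - 7,  -  6,  -  2 , 1,2,2, 6]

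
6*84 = 504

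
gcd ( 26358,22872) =6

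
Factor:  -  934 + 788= -146 = - 2^1*73^1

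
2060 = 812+1248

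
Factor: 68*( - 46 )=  - 3128  =  -2^3*17^1*23^1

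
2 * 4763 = 9526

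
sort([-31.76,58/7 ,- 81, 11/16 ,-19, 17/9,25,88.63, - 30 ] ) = [-81 , - 31.76, - 30, - 19,11/16, 17/9,  58/7,25,88.63 ]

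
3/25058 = 3/25058 = 0.00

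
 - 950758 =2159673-3110431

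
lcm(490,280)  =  1960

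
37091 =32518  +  4573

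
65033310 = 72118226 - 7084916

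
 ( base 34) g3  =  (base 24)MJ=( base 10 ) 547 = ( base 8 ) 1043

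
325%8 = 5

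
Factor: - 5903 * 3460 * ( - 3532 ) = 72138910160 = 2^4*5^1*173^1*883^1*5903^1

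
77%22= 11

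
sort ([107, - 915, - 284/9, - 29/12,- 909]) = [-915,- 909,  -  284/9,-29/12, 107] 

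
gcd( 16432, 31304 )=104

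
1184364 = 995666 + 188698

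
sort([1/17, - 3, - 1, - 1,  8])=[ - 3, - 1,-1,1/17,  8] 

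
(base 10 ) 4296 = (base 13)1c56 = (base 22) 8j6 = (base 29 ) 534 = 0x10C8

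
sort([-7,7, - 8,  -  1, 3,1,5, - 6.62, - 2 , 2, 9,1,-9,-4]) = [ - 9, - 8,- 7,  -  6.62,-4, - 2  , - 1, 1,1,2, 3,5,7 , 9 ] 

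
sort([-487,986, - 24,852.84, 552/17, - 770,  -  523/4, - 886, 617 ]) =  [-886,  -  770, - 487,  -  523/4,-24 , 552/17, 617, 852.84,986]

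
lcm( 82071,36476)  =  328284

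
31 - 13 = 18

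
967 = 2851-1884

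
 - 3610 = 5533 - 9143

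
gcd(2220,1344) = 12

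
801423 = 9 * 89047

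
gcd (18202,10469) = 19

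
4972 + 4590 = 9562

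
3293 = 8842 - 5549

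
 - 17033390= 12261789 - 29295179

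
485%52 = 17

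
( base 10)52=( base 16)34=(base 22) 28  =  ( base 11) 48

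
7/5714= 7/5714 = 0.00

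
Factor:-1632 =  - 2^5*3^1  *17^1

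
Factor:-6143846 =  - 2^1*3071923^1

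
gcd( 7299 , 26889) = 3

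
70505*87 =6133935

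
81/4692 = 27/1564=0.02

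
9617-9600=17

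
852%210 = 12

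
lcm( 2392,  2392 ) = 2392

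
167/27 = 167/27 = 6.19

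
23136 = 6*3856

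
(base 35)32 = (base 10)107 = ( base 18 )5h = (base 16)6B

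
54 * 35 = 1890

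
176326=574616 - 398290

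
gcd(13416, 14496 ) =24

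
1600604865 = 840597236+760007629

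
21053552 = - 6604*( - 3188) 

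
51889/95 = 2731/5 = 546.20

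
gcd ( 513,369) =9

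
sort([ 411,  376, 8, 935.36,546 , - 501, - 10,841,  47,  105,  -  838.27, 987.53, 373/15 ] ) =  [-838.27, - 501, - 10,  8 , 373/15,47  ,  105,376,411, 546, 841, 935.36 , 987.53] 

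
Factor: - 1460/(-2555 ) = 4/7 = 2^2 * 7^(-1) 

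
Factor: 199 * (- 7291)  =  -23^1*199^1*317^1 = -  1450909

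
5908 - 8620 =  - 2712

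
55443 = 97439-41996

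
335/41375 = 67/8275 =0.01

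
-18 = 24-42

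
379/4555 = 379/4555 = 0.08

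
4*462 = 1848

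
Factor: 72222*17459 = 1260923898 = 2^1*3^1*13^1*17^1*79^1*12037^1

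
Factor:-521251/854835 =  -3^( - 1 ) * 5^( - 1 )* 56989^( - 1)*521251^1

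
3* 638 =1914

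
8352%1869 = 876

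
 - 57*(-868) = 49476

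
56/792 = 7/99=0.07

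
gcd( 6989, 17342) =29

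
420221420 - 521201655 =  - 100980235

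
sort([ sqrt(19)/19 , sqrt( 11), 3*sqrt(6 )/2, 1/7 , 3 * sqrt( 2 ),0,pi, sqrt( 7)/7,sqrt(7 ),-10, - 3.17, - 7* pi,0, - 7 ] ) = [ - 7 * pi, - 10 , - 7, - 3.17,0,0,1/7,sqrt(19 ) /19, sqrt(7 )/7,sqrt(7), pi,sqrt(11 ) , 3*sqrt( 6 )/2,3 * sqrt( 2)]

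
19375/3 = 19375/3 = 6458.33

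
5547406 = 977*5678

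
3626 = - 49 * (-74) 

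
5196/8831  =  5196/8831 = 0.59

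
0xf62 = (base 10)3938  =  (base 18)C2E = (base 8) 7542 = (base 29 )4JN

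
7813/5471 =1 + 2342/5471 = 1.43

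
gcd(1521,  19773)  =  1521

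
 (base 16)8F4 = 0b100011110100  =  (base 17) 7FE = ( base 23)47F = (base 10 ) 2292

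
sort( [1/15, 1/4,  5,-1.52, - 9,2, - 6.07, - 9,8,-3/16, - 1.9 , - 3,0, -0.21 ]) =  [ - 9, -9, - 6.07, - 3,- 1.9, - 1.52 , - 0.21, - 3/16,0, 1/15, 1/4 , 2,5,8 ]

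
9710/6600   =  1+ 311/660 = 1.47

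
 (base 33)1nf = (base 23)3c0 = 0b11101000111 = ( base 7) 5301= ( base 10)1863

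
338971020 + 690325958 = 1029296978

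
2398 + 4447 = 6845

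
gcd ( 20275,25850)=25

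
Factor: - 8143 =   -  17^1*479^1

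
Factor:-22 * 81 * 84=- 149688 =- 2^3*3^5*7^1*11^1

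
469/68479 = 469/68479 = 0.01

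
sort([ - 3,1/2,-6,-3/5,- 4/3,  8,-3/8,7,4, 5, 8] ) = [ - 6, - 3, - 4/3,  -  3/5,  -  3/8,1/2,4,5,7,8,8]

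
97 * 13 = 1261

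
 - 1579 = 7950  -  9529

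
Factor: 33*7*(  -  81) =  - 3^5*7^1 * 11^1 = -18711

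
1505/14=107 + 1/2 = 107.50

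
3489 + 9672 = 13161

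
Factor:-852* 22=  - 2^3*3^1*11^1*71^1 =- 18744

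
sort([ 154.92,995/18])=[995/18, 154.92]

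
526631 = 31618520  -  31091889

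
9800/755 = 1960/151 = 12.98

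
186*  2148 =399528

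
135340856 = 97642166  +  37698690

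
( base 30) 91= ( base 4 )10033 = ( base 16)10F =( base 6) 1131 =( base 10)271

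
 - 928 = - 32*29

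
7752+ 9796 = 17548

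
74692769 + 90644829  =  165337598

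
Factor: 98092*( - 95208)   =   - 9339143136 = -2^5  *  3^1*137^1 * 179^1*3967^1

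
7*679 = 4753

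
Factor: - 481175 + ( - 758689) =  - 2^3*3^1*19^1*2719^1 = - 1239864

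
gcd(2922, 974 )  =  974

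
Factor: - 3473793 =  - 3^3*128659^1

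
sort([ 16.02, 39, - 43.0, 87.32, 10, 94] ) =[ - 43.0,10,16.02,39,87.32, 94] 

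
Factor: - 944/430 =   -  472/215 = - 2^3*5^ ( - 1) * 43^( - 1 )*59^1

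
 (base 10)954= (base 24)1fi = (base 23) 1IB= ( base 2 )1110111010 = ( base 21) 239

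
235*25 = 5875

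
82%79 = 3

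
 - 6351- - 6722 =371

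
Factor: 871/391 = 13^1*17^( - 1 ) * 23^( -1)*67^1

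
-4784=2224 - 7008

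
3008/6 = 1504/3 = 501.33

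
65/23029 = 65/23029   =  0.00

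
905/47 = 19+ 12/47  =  19.26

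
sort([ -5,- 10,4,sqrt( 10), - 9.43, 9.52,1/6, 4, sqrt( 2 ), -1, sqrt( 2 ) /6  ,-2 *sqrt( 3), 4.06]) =[ - 10, - 9.43,  -  5, - 2*sqrt(3),  -  1,1/6, sqrt ( 2 ) /6,sqrt ( 2), sqrt(10) , 4 , 4,4.06,9.52] 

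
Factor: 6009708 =2^2*3^1*500809^1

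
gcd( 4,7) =1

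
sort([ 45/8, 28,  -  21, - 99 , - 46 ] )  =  [ - 99 ,  -  46,-21,45/8,28]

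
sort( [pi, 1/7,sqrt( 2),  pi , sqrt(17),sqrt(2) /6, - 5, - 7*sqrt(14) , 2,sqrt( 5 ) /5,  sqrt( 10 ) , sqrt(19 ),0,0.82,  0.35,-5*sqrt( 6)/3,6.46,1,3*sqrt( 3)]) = [ - 7*sqrt(14), - 5,-5*sqrt( 6 ) /3, 0 , 1/7, sqrt( 2 ) /6 , 0.35, sqrt( 5 ) /5 , 0.82,1,sqrt ( 2),2,pi,pi, sqrt ( 10 ) , sqrt( 17 ) , sqrt( 19) , 3 * sqrt( 3 ) , 6.46]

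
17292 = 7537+9755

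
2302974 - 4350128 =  - 2047154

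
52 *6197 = 322244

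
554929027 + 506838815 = 1061767842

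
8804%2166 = 140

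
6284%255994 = 6284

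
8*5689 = 45512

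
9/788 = 9/788 = 0.01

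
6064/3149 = 1+2915/3149 = 1.93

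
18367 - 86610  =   - 68243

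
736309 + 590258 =1326567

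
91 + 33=124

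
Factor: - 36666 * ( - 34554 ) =1266956964 = 2^2*3^4*7^1 * 13^1*97^1 *443^1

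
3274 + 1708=4982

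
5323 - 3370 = 1953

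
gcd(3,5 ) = 1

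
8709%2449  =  1362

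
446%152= 142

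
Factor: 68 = 2^2*17^1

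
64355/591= 64355/591 = 108.89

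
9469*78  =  738582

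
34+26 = 60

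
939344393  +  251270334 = 1190614727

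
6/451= 6/451 = 0.01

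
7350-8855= - 1505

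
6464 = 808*8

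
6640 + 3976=10616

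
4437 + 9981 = 14418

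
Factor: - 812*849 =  - 2^2*3^1*7^1*29^1 * 283^1=- 689388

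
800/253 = 3 + 41/253= 3.16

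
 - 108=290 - 398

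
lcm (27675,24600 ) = 221400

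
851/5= 170+1/5 = 170.20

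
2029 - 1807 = 222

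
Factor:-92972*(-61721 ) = 2^2*11^2*31^1*181^1*2113^1 = 5738324812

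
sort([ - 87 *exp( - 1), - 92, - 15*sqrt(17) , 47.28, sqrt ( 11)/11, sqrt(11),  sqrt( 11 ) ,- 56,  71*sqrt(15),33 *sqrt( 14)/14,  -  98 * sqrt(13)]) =[ - 98 * sqrt(13), - 92, - 15*sqrt( 17 ), - 56,  -  87 *exp(-1),  sqrt ( 11)/11,sqrt( 11 ),sqrt(11),33*sqrt( 14 )/14,  47.28,71*sqrt(15) ] 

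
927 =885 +42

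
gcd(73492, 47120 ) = 76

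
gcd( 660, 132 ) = 132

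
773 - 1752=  - 979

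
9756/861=3252/287 = 11.33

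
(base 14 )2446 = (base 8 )14276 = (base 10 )6334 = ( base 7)24316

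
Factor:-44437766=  -2^1 * 457^1*48619^1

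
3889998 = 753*5166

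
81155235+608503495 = 689658730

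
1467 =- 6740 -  - 8207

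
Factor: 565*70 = 39550 = 2^1*5^2*7^1*113^1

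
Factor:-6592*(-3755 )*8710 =2^7 *5^2*13^1*67^1 * 103^1*751^1 = 215598281600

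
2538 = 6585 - 4047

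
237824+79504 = 317328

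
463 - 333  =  130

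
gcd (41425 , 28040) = 5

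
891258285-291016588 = 600241697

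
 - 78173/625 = - 126 + 577/625 =- 125.08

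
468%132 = 72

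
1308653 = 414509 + 894144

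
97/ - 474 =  - 1 +377/474 = - 0.20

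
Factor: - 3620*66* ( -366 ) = 87444720 = 2^4*3^2 * 5^1 * 11^1 * 61^1 * 181^1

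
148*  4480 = 663040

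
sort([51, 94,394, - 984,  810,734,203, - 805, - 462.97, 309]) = [-984, - 805, - 462.97,51,94,203, 309,394, 734, 810]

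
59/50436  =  59/50436=0.00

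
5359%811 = 493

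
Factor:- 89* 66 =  - 5874 =- 2^1*3^1 * 11^1*89^1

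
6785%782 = 529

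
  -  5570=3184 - 8754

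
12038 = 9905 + 2133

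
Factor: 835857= 3^2*11^1*8443^1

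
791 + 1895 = 2686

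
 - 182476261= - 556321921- - 373845660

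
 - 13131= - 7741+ -5390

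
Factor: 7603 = 7603^1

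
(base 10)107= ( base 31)3E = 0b1101011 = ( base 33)38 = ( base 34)35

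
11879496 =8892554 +2986942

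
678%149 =82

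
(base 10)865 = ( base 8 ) 1541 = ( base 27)151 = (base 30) sp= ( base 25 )19F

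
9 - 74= - 65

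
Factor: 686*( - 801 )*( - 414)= 227487204  =  2^2*3^4*7^3*23^1*89^1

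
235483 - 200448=35035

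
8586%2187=2025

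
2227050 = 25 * 89082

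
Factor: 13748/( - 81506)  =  -14/83  =  -2^1*7^1*83^ ( - 1)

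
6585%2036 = 477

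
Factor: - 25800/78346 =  - 2^2*3^1 *5^2*911^( - 1 ) = - 300/911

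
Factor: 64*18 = 1152 = 2^7*3^2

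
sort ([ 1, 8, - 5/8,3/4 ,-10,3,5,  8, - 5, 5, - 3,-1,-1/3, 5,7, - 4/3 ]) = [ - 10, - 5, - 3, - 4/3, - 1, - 5/8, - 1/3, 3/4,1, 3, 5, 5,5, 7,  8,8 ] 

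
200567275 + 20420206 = 220987481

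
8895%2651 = 942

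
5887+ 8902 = 14789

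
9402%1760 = 602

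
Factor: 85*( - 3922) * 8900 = -2^3*5^3*17^1*37^1*53^1*89^1 = - 2966993000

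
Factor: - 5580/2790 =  - 2^1 = - 2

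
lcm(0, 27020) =0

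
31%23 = 8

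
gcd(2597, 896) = 7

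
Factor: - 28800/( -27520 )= 45/43 = 3^2  *  5^1 * 43^( - 1)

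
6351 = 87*73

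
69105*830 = 57357150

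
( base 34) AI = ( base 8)546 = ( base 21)h1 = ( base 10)358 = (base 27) D7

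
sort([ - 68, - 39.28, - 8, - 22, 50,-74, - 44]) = [ - 74, - 68,- 44, - 39.28 ,-22,  -  8,50]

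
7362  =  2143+5219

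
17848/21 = 17848/21 =849.90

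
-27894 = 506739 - 534633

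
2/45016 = 1/22508=0.00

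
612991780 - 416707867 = 196283913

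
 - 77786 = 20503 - 98289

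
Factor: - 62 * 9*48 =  - 2^5*3^3*31^1= -26784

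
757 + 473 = 1230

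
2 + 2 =4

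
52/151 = 52/151=0.34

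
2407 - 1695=712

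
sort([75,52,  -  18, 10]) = [- 18,10, 52,75 ] 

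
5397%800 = 597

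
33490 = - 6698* ( - 5)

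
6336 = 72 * 88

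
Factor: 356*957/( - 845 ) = -340692/845 = - 2^2 *3^1*5^( -1 )*11^1*13^(-2) * 29^1*89^1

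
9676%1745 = 951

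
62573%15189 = 1817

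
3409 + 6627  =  10036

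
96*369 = 35424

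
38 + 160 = 198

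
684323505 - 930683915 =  - 246360410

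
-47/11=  - 47/11=- 4.27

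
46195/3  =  15398 + 1/3 = 15398.33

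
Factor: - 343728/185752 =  - 2^1*3^2*11^1*107^( - 1)= - 198/107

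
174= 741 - 567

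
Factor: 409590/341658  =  205/171=   3^(-2 )*5^1*19^( - 1) * 41^1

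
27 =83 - 56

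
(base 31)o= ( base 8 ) 30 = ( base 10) 24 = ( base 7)33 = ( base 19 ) 15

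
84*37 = 3108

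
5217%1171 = 533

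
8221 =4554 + 3667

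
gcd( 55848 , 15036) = 2148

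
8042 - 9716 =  - 1674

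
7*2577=18039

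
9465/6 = 1577 + 1/2 = 1577.50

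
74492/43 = 74492/43 = 1732.37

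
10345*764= 7903580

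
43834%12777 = 5503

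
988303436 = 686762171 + 301541265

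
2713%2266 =447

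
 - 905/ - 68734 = 905/68734 = 0.01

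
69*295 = 20355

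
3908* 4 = 15632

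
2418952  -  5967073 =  - 3548121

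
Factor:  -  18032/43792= - 7^1*17^(-1 ) = -  7/17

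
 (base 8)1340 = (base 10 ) 736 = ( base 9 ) 1007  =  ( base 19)20e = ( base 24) 16g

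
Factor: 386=2^1*193^1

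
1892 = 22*86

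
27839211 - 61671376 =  - 33832165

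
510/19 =26 + 16/19 = 26.84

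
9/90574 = 9/90574=0.00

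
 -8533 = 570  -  9103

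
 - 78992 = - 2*39496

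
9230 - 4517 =4713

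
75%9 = 3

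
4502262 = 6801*662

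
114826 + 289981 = 404807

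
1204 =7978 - 6774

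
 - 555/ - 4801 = 555/4801 = 0.12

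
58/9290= 29/4645  =  0.01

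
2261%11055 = 2261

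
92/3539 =92/3539= 0.03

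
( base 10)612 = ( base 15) 2AC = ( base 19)1D4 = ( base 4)21210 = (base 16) 264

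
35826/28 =1279 + 1/2 = 1279.50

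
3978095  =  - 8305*(  -  479 ) 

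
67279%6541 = 1869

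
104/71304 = 13/8913 = 0.00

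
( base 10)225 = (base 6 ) 1013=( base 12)169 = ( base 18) c9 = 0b11100001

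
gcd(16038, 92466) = 198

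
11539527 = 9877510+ 1662017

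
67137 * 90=6042330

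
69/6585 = 23/2195 = 0.01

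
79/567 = 79/567 = 0.14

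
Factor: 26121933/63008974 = 2^(- 1)*3^4*7^ ( - 1)*31^1*61^(-1) * 89^ ( - 1)*101^1*103^1*829^ ( - 1) 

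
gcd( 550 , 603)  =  1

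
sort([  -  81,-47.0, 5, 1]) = [ - 81, -47.0,1,5]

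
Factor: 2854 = 2^1*1427^1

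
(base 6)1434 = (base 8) 576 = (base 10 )382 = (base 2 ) 101111110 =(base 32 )BU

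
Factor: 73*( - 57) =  - 4161 = - 3^1 * 19^1 * 73^1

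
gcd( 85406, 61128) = 2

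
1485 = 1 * 1485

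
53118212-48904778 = 4213434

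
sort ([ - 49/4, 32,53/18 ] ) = [ - 49/4, 53/18, 32 ] 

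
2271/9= 757/3 = 252.33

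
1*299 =299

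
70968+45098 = 116066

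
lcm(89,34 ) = 3026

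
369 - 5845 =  - 5476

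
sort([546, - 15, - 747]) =[-747 ,-15,546]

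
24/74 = 12/37 = 0.32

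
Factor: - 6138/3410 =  - 9/5 = -3^2*5^ (-1) 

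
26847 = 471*57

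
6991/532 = 6991/532 = 13.14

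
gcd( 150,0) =150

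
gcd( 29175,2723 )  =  389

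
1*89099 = 89099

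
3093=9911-6818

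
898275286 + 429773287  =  1328048573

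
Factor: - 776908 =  - 2^2*11^1*17657^1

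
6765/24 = 281 + 7/8 = 281.88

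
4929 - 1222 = 3707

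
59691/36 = 1658+1/12   =  1658.08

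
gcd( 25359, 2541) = 3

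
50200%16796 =16608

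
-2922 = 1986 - 4908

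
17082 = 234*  73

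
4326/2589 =1442/863 = 1.67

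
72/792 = 1/11 =0.09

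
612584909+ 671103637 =1283688546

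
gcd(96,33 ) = 3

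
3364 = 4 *841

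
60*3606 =216360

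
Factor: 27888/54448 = 3^1 * 7^1*41^( - 1) = 21/41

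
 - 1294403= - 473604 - 820799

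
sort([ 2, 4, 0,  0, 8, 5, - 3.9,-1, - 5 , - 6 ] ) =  [ - 6, - 5, - 3.9 ,-1, 0, 0, 2,4, 5, 8]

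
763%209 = 136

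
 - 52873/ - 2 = 52873/2 = 26436.50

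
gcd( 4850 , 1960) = 10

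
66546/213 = 22182/71 = 312.42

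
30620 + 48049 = 78669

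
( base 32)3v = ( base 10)127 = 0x7f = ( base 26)4n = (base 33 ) 3S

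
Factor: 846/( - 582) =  - 141/97= - 3^1*47^1*97^( - 1 ) 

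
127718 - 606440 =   -  478722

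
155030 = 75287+79743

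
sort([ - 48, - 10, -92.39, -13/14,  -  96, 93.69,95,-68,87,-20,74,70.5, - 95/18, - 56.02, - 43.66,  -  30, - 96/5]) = [-96, - 92.39,- 68,-56.02, - 48, - 43.66,-30, - 20, - 96/5 ,-10 , - 95/18, - 13/14, 70.5,74,87, 93.69,  95]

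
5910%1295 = 730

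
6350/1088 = 5 + 455/544  =  5.84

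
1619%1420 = 199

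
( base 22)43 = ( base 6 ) 231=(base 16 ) 5b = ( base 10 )91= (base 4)1123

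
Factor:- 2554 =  - 2^1 * 1277^1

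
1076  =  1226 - 150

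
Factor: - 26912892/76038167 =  - 2^2*3^1*19^1*41^1*2879^1*76038167^( - 1 ) 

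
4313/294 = 14 + 197/294 = 14.67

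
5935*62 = 367970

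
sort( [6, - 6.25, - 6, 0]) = [  -  6.25 ,-6,0,6]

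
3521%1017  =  470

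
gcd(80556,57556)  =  4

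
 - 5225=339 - 5564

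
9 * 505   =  4545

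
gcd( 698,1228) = 2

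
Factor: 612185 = 5^1*7^1*17491^1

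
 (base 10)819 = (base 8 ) 1463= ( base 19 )252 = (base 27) 139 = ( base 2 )1100110011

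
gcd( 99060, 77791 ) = 1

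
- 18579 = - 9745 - 8834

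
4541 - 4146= 395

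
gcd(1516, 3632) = 4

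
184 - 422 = - 238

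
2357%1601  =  756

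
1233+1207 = 2440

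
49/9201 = 49/9201 = 0.01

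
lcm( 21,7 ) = 21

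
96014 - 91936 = 4078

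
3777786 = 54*69959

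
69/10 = 69/10 = 6.90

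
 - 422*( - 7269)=3067518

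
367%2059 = 367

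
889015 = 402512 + 486503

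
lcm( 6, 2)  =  6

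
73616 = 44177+29439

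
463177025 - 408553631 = 54623394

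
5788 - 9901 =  -4113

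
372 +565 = 937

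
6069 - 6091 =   -  22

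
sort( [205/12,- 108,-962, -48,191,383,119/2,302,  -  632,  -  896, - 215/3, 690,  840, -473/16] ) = [ - 962, - 896,-632, - 108, - 215/3, - 48,-473/16, 205/12,119/2,191,302, 383, 690, 840 ]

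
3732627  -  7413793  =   - 3681166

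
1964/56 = 491/14 = 35.07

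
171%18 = 9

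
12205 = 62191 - 49986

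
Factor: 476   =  2^2*7^1 * 17^1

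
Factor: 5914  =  2^1*2957^1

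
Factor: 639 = 3^2*71^1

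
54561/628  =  54561/628 = 86.88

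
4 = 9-5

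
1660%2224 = 1660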